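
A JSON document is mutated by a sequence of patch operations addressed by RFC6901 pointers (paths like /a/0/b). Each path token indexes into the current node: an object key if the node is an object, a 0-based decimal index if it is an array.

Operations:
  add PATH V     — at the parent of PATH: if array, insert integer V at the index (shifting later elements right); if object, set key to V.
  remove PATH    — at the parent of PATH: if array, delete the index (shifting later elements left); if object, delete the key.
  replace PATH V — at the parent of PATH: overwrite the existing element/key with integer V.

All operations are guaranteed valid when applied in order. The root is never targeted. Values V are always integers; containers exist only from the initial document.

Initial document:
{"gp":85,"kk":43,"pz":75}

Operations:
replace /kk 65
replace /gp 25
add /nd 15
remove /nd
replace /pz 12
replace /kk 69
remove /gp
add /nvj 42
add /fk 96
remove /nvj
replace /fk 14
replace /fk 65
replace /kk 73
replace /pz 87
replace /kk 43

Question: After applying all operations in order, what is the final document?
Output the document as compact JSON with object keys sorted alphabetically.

Answer: {"fk":65,"kk":43,"pz":87}

Derivation:
After op 1 (replace /kk 65): {"gp":85,"kk":65,"pz":75}
After op 2 (replace /gp 25): {"gp":25,"kk":65,"pz":75}
After op 3 (add /nd 15): {"gp":25,"kk":65,"nd":15,"pz":75}
After op 4 (remove /nd): {"gp":25,"kk":65,"pz":75}
After op 5 (replace /pz 12): {"gp":25,"kk":65,"pz":12}
After op 6 (replace /kk 69): {"gp":25,"kk":69,"pz":12}
After op 7 (remove /gp): {"kk":69,"pz":12}
After op 8 (add /nvj 42): {"kk":69,"nvj":42,"pz":12}
After op 9 (add /fk 96): {"fk":96,"kk":69,"nvj":42,"pz":12}
After op 10 (remove /nvj): {"fk":96,"kk":69,"pz":12}
After op 11 (replace /fk 14): {"fk":14,"kk":69,"pz":12}
After op 12 (replace /fk 65): {"fk":65,"kk":69,"pz":12}
After op 13 (replace /kk 73): {"fk":65,"kk":73,"pz":12}
After op 14 (replace /pz 87): {"fk":65,"kk":73,"pz":87}
After op 15 (replace /kk 43): {"fk":65,"kk":43,"pz":87}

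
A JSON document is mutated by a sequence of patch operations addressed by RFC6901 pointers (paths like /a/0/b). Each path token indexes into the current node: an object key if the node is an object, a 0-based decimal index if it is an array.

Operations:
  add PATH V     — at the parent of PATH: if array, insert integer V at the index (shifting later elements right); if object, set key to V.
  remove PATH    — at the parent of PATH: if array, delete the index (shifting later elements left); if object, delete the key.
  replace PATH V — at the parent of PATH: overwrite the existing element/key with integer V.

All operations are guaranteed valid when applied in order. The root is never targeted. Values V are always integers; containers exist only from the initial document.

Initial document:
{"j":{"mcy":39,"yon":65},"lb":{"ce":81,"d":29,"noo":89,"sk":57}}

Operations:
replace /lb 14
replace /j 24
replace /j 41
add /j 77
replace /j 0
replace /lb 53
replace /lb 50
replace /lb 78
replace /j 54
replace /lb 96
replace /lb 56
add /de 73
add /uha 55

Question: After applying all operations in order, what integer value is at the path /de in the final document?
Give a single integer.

After op 1 (replace /lb 14): {"j":{"mcy":39,"yon":65},"lb":14}
After op 2 (replace /j 24): {"j":24,"lb":14}
After op 3 (replace /j 41): {"j":41,"lb":14}
After op 4 (add /j 77): {"j":77,"lb":14}
After op 5 (replace /j 0): {"j":0,"lb":14}
After op 6 (replace /lb 53): {"j":0,"lb":53}
After op 7 (replace /lb 50): {"j":0,"lb":50}
After op 8 (replace /lb 78): {"j":0,"lb":78}
After op 9 (replace /j 54): {"j":54,"lb":78}
After op 10 (replace /lb 96): {"j":54,"lb":96}
After op 11 (replace /lb 56): {"j":54,"lb":56}
After op 12 (add /de 73): {"de":73,"j":54,"lb":56}
After op 13 (add /uha 55): {"de":73,"j":54,"lb":56,"uha":55}
Value at /de: 73

Answer: 73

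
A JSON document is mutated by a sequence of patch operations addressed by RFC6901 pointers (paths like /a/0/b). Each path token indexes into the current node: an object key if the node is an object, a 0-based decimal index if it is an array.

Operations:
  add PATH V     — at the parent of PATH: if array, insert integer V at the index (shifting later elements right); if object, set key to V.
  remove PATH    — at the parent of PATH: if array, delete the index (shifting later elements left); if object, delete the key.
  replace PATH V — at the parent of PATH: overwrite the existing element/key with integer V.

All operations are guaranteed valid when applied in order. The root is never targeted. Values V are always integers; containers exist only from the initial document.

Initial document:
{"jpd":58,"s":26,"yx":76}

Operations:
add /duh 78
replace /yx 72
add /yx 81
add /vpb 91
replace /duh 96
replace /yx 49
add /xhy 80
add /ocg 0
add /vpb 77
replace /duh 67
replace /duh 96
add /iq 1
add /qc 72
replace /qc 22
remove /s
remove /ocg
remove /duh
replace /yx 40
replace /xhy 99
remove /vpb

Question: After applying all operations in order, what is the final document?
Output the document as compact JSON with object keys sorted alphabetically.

Answer: {"iq":1,"jpd":58,"qc":22,"xhy":99,"yx":40}

Derivation:
After op 1 (add /duh 78): {"duh":78,"jpd":58,"s":26,"yx":76}
After op 2 (replace /yx 72): {"duh":78,"jpd":58,"s":26,"yx":72}
After op 3 (add /yx 81): {"duh":78,"jpd":58,"s":26,"yx":81}
After op 4 (add /vpb 91): {"duh":78,"jpd":58,"s":26,"vpb":91,"yx":81}
After op 5 (replace /duh 96): {"duh":96,"jpd":58,"s":26,"vpb":91,"yx":81}
After op 6 (replace /yx 49): {"duh":96,"jpd":58,"s":26,"vpb":91,"yx":49}
After op 7 (add /xhy 80): {"duh":96,"jpd":58,"s":26,"vpb":91,"xhy":80,"yx":49}
After op 8 (add /ocg 0): {"duh":96,"jpd":58,"ocg":0,"s":26,"vpb":91,"xhy":80,"yx":49}
After op 9 (add /vpb 77): {"duh":96,"jpd":58,"ocg":0,"s":26,"vpb":77,"xhy":80,"yx":49}
After op 10 (replace /duh 67): {"duh":67,"jpd":58,"ocg":0,"s":26,"vpb":77,"xhy":80,"yx":49}
After op 11 (replace /duh 96): {"duh":96,"jpd":58,"ocg":0,"s":26,"vpb":77,"xhy":80,"yx":49}
After op 12 (add /iq 1): {"duh":96,"iq":1,"jpd":58,"ocg":0,"s":26,"vpb":77,"xhy":80,"yx":49}
After op 13 (add /qc 72): {"duh":96,"iq":1,"jpd":58,"ocg":0,"qc":72,"s":26,"vpb":77,"xhy":80,"yx":49}
After op 14 (replace /qc 22): {"duh":96,"iq":1,"jpd":58,"ocg":0,"qc":22,"s":26,"vpb":77,"xhy":80,"yx":49}
After op 15 (remove /s): {"duh":96,"iq":1,"jpd":58,"ocg":0,"qc":22,"vpb":77,"xhy":80,"yx":49}
After op 16 (remove /ocg): {"duh":96,"iq":1,"jpd":58,"qc":22,"vpb":77,"xhy":80,"yx":49}
After op 17 (remove /duh): {"iq":1,"jpd":58,"qc":22,"vpb":77,"xhy":80,"yx":49}
After op 18 (replace /yx 40): {"iq":1,"jpd":58,"qc":22,"vpb":77,"xhy":80,"yx":40}
After op 19 (replace /xhy 99): {"iq":1,"jpd":58,"qc":22,"vpb":77,"xhy":99,"yx":40}
After op 20 (remove /vpb): {"iq":1,"jpd":58,"qc":22,"xhy":99,"yx":40}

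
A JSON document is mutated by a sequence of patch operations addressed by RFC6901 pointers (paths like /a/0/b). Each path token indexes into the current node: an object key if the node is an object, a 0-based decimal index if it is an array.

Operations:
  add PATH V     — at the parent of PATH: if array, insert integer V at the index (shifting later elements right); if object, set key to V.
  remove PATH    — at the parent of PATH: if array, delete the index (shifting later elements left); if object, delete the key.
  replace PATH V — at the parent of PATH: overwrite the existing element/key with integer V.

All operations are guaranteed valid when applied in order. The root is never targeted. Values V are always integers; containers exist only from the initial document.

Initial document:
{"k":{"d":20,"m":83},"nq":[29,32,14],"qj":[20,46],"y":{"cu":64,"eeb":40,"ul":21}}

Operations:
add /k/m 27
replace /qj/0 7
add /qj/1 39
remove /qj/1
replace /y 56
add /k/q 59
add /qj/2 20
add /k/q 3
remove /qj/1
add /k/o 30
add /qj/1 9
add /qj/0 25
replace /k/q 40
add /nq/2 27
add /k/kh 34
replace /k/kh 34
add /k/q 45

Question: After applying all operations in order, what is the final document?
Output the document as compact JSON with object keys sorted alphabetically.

Answer: {"k":{"d":20,"kh":34,"m":27,"o":30,"q":45},"nq":[29,32,27,14],"qj":[25,7,9,20],"y":56}

Derivation:
After op 1 (add /k/m 27): {"k":{"d":20,"m":27},"nq":[29,32,14],"qj":[20,46],"y":{"cu":64,"eeb":40,"ul":21}}
After op 2 (replace /qj/0 7): {"k":{"d":20,"m":27},"nq":[29,32,14],"qj":[7,46],"y":{"cu":64,"eeb":40,"ul":21}}
After op 3 (add /qj/1 39): {"k":{"d":20,"m":27},"nq":[29,32,14],"qj":[7,39,46],"y":{"cu":64,"eeb":40,"ul":21}}
After op 4 (remove /qj/1): {"k":{"d":20,"m":27},"nq":[29,32,14],"qj":[7,46],"y":{"cu":64,"eeb":40,"ul":21}}
After op 5 (replace /y 56): {"k":{"d":20,"m":27},"nq":[29,32,14],"qj":[7,46],"y":56}
After op 6 (add /k/q 59): {"k":{"d":20,"m":27,"q":59},"nq":[29,32,14],"qj":[7,46],"y":56}
After op 7 (add /qj/2 20): {"k":{"d":20,"m":27,"q":59},"nq":[29,32,14],"qj":[7,46,20],"y":56}
After op 8 (add /k/q 3): {"k":{"d":20,"m":27,"q":3},"nq":[29,32,14],"qj":[7,46,20],"y":56}
After op 9 (remove /qj/1): {"k":{"d":20,"m":27,"q":3},"nq":[29,32,14],"qj":[7,20],"y":56}
After op 10 (add /k/o 30): {"k":{"d":20,"m":27,"o":30,"q":3},"nq":[29,32,14],"qj":[7,20],"y":56}
After op 11 (add /qj/1 9): {"k":{"d":20,"m":27,"o":30,"q":3},"nq":[29,32,14],"qj":[7,9,20],"y":56}
After op 12 (add /qj/0 25): {"k":{"d":20,"m":27,"o":30,"q":3},"nq":[29,32,14],"qj":[25,7,9,20],"y":56}
After op 13 (replace /k/q 40): {"k":{"d":20,"m":27,"o":30,"q":40},"nq":[29,32,14],"qj":[25,7,9,20],"y":56}
After op 14 (add /nq/2 27): {"k":{"d":20,"m":27,"o":30,"q":40},"nq":[29,32,27,14],"qj":[25,7,9,20],"y":56}
After op 15 (add /k/kh 34): {"k":{"d":20,"kh":34,"m":27,"o":30,"q":40},"nq":[29,32,27,14],"qj":[25,7,9,20],"y":56}
After op 16 (replace /k/kh 34): {"k":{"d":20,"kh":34,"m":27,"o":30,"q":40},"nq":[29,32,27,14],"qj":[25,7,9,20],"y":56}
After op 17 (add /k/q 45): {"k":{"d":20,"kh":34,"m":27,"o":30,"q":45},"nq":[29,32,27,14],"qj":[25,7,9,20],"y":56}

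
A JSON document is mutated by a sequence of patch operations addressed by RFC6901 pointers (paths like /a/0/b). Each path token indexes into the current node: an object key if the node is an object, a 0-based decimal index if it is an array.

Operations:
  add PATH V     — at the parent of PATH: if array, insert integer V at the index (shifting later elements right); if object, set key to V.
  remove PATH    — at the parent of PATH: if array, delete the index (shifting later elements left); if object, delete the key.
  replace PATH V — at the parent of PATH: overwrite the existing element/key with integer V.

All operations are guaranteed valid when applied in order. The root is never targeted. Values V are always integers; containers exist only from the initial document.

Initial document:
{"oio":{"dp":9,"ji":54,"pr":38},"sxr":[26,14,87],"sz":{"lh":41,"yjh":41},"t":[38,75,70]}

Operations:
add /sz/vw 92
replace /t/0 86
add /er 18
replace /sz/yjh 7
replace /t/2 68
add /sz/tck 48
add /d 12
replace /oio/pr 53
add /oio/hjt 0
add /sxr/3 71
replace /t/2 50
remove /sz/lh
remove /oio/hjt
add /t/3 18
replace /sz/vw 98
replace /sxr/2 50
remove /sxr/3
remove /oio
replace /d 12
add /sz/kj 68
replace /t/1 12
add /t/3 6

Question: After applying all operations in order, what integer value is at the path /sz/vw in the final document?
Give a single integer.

Answer: 98

Derivation:
After op 1 (add /sz/vw 92): {"oio":{"dp":9,"ji":54,"pr":38},"sxr":[26,14,87],"sz":{"lh":41,"vw":92,"yjh":41},"t":[38,75,70]}
After op 2 (replace /t/0 86): {"oio":{"dp":9,"ji":54,"pr":38},"sxr":[26,14,87],"sz":{"lh":41,"vw":92,"yjh":41},"t":[86,75,70]}
After op 3 (add /er 18): {"er":18,"oio":{"dp":9,"ji":54,"pr":38},"sxr":[26,14,87],"sz":{"lh":41,"vw":92,"yjh":41},"t":[86,75,70]}
After op 4 (replace /sz/yjh 7): {"er":18,"oio":{"dp":9,"ji":54,"pr":38},"sxr":[26,14,87],"sz":{"lh":41,"vw":92,"yjh":7},"t":[86,75,70]}
After op 5 (replace /t/2 68): {"er":18,"oio":{"dp":9,"ji":54,"pr":38},"sxr":[26,14,87],"sz":{"lh":41,"vw":92,"yjh":7},"t":[86,75,68]}
After op 6 (add /sz/tck 48): {"er":18,"oio":{"dp":9,"ji":54,"pr":38},"sxr":[26,14,87],"sz":{"lh":41,"tck":48,"vw":92,"yjh":7},"t":[86,75,68]}
After op 7 (add /d 12): {"d":12,"er":18,"oio":{"dp":9,"ji":54,"pr":38},"sxr":[26,14,87],"sz":{"lh":41,"tck":48,"vw":92,"yjh":7},"t":[86,75,68]}
After op 8 (replace /oio/pr 53): {"d":12,"er":18,"oio":{"dp":9,"ji":54,"pr":53},"sxr":[26,14,87],"sz":{"lh":41,"tck":48,"vw":92,"yjh":7},"t":[86,75,68]}
After op 9 (add /oio/hjt 0): {"d":12,"er":18,"oio":{"dp":9,"hjt":0,"ji":54,"pr":53},"sxr":[26,14,87],"sz":{"lh":41,"tck":48,"vw":92,"yjh":7},"t":[86,75,68]}
After op 10 (add /sxr/3 71): {"d":12,"er":18,"oio":{"dp":9,"hjt":0,"ji":54,"pr":53},"sxr":[26,14,87,71],"sz":{"lh":41,"tck":48,"vw":92,"yjh":7},"t":[86,75,68]}
After op 11 (replace /t/2 50): {"d":12,"er":18,"oio":{"dp":9,"hjt":0,"ji":54,"pr":53},"sxr":[26,14,87,71],"sz":{"lh":41,"tck":48,"vw":92,"yjh":7},"t":[86,75,50]}
After op 12 (remove /sz/lh): {"d":12,"er":18,"oio":{"dp":9,"hjt":0,"ji":54,"pr":53},"sxr":[26,14,87,71],"sz":{"tck":48,"vw":92,"yjh":7},"t":[86,75,50]}
After op 13 (remove /oio/hjt): {"d":12,"er":18,"oio":{"dp":9,"ji":54,"pr":53},"sxr":[26,14,87,71],"sz":{"tck":48,"vw":92,"yjh":7},"t":[86,75,50]}
After op 14 (add /t/3 18): {"d":12,"er":18,"oio":{"dp":9,"ji":54,"pr":53},"sxr":[26,14,87,71],"sz":{"tck":48,"vw":92,"yjh":7},"t":[86,75,50,18]}
After op 15 (replace /sz/vw 98): {"d":12,"er":18,"oio":{"dp":9,"ji":54,"pr":53},"sxr":[26,14,87,71],"sz":{"tck":48,"vw":98,"yjh":7},"t":[86,75,50,18]}
After op 16 (replace /sxr/2 50): {"d":12,"er":18,"oio":{"dp":9,"ji":54,"pr":53},"sxr":[26,14,50,71],"sz":{"tck":48,"vw":98,"yjh":7},"t":[86,75,50,18]}
After op 17 (remove /sxr/3): {"d":12,"er":18,"oio":{"dp":9,"ji":54,"pr":53},"sxr":[26,14,50],"sz":{"tck":48,"vw":98,"yjh":7},"t":[86,75,50,18]}
After op 18 (remove /oio): {"d":12,"er":18,"sxr":[26,14,50],"sz":{"tck":48,"vw":98,"yjh":7},"t":[86,75,50,18]}
After op 19 (replace /d 12): {"d":12,"er":18,"sxr":[26,14,50],"sz":{"tck":48,"vw":98,"yjh":7},"t":[86,75,50,18]}
After op 20 (add /sz/kj 68): {"d":12,"er":18,"sxr":[26,14,50],"sz":{"kj":68,"tck":48,"vw":98,"yjh":7},"t":[86,75,50,18]}
After op 21 (replace /t/1 12): {"d":12,"er":18,"sxr":[26,14,50],"sz":{"kj":68,"tck":48,"vw":98,"yjh":7},"t":[86,12,50,18]}
After op 22 (add /t/3 6): {"d":12,"er":18,"sxr":[26,14,50],"sz":{"kj":68,"tck":48,"vw":98,"yjh":7},"t":[86,12,50,6,18]}
Value at /sz/vw: 98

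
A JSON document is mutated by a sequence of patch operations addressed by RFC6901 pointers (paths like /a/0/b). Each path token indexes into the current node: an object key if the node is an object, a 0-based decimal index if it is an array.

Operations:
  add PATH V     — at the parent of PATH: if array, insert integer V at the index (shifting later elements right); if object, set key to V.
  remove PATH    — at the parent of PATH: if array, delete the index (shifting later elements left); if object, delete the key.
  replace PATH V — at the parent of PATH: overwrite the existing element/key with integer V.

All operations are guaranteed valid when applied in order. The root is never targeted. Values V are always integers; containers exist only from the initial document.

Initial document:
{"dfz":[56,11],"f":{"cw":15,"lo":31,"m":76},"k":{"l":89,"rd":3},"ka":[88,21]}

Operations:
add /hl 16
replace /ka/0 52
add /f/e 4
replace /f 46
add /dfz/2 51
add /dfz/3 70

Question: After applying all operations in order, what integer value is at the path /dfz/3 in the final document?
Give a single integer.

Answer: 70

Derivation:
After op 1 (add /hl 16): {"dfz":[56,11],"f":{"cw":15,"lo":31,"m":76},"hl":16,"k":{"l":89,"rd":3},"ka":[88,21]}
After op 2 (replace /ka/0 52): {"dfz":[56,11],"f":{"cw":15,"lo":31,"m":76},"hl":16,"k":{"l":89,"rd":3},"ka":[52,21]}
After op 3 (add /f/e 4): {"dfz":[56,11],"f":{"cw":15,"e":4,"lo":31,"m":76},"hl":16,"k":{"l":89,"rd":3},"ka":[52,21]}
After op 4 (replace /f 46): {"dfz":[56,11],"f":46,"hl":16,"k":{"l":89,"rd":3},"ka":[52,21]}
After op 5 (add /dfz/2 51): {"dfz":[56,11,51],"f":46,"hl":16,"k":{"l":89,"rd":3},"ka":[52,21]}
After op 6 (add /dfz/3 70): {"dfz":[56,11,51,70],"f":46,"hl":16,"k":{"l":89,"rd":3},"ka":[52,21]}
Value at /dfz/3: 70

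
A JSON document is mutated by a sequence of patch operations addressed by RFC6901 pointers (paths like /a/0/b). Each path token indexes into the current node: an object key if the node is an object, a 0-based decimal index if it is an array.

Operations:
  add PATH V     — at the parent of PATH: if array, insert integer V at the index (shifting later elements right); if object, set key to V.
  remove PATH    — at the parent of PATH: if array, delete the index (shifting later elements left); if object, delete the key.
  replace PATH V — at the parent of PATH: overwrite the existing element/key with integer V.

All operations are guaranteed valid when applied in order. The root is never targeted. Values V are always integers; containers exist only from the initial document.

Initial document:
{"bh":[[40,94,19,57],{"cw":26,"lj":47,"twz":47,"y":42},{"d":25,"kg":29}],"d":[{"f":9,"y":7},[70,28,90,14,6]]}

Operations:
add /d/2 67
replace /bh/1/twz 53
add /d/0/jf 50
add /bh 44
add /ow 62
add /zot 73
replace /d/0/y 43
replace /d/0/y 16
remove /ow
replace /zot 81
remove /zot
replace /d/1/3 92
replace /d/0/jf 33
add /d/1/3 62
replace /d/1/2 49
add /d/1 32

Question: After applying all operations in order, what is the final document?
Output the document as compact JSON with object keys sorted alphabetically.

Answer: {"bh":44,"d":[{"f":9,"jf":33,"y":16},32,[70,28,49,62,92,6],67]}

Derivation:
After op 1 (add /d/2 67): {"bh":[[40,94,19,57],{"cw":26,"lj":47,"twz":47,"y":42},{"d":25,"kg":29}],"d":[{"f":9,"y":7},[70,28,90,14,6],67]}
After op 2 (replace /bh/1/twz 53): {"bh":[[40,94,19,57],{"cw":26,"lj":47,"twz":53,"y":42},{"d":25,"kg":29}],"d":[{"f":9,"y":7},[70,28,90,14,6],67]}
After op 3 (add /d/0/jf 50): {"bh":[[40,94,19,57],{"cw":26,"lj":47,"twz":53,"y":42},{"d":25,"kg":29}],"d":[{"f":9,"jf":50,"y":7},[70,28,90,14,6],67]}
After op 4 (add /bh 44): {"bh":44,"d":[{"f":9,"jf":50,"y":7},[70,28,90,14,6],67]}
After op 5 (add /ow 62): {"bh":44,"d":[{"f":9,"jf":50,"y":7},[70,28,90,14,6],67],"ow":62}
After op 6 (add /zot 73): {"bh":44,"d":[{"f":9,"jf":50,"y":7},[70,28,90,14,6],67],"ow":62,"zot":73}
After op 7 (replace /d/0/y 43): {"bh":44,"d":[{"f":9,"jf":50,"y":43},[70,28,90,14,6],67],"ow":62,"zot":73}
After op 8 (replace /d/0/y 16): {"bh":44,"d":[{"f":9,"jf":50,"y":16},[70,28,90,14,6],67],"ow":62,"zot":73}
After op 9 (remove /ow): {"bh":44,"d":[{"f":9,"jf":50,"y":16},[70,28,90,14,6],67],"zot":73}
After op 10 (replace /zot 81): {"bh":44,"d":[{"f":9,"jf":50,"y":16},[70,28,90,14,6],67],"zot":81}
After op 11 (remove /zot): {"bh":44,"d":[{"f":9,"jf":50,"y":16},[70,28,90,14,6],67]}
After op 12 (replace /d/1/3 92): {"bh":44,"d":[{"f":9,"jf":50,"y":16},[70,28,90,92,6],67]}
After op 13 (replace /d/0/jf 33): {"bh":44,"d":[{"f":9,"jf":33,"y":16},[70,28,90,92,6],67]}
After op 14 (add /d/1/3 62): {"bh":44,"d":[{"f":9,"jf":33,"y":16},[70,28,90,62,92,6],67]}
After op 15 (replace /d/1/2 49): {"bh":44,"d":[{"f":9,"jf":33,"y":16},[70,28,49,62,92,6],67]}
After op 16 (add /d/1 32): {"bh":44,"d":[{"f":9,"jf":33,"y":16},32,[70,28,49,62,92,6],67]}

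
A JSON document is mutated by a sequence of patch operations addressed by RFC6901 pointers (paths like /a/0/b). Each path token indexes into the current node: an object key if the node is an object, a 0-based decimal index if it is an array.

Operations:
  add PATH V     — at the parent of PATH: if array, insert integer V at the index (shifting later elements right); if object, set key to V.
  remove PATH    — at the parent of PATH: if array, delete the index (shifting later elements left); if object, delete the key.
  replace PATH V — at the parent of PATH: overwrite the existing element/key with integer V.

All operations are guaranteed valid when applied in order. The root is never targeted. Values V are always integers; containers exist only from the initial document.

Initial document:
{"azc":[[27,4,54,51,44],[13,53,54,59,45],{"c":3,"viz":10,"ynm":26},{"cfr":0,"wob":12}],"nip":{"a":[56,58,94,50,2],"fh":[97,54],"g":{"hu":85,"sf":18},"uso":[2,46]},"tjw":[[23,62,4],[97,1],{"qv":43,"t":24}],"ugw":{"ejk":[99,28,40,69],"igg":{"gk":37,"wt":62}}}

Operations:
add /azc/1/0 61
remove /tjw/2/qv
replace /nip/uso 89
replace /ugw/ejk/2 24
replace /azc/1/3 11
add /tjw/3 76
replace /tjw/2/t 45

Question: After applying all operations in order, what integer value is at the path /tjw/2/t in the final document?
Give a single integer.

Answer: 45

Derivation:
After op 1 (add /azc/1/0 61): {"azc":[[27,4,54,51,44],[61,13,53,54,59,45],{"c":3,"viz":10,"ynm":26},{"cfr":0,"wob":12}],"nip":{"a":[56,58,94,50,2],"fh":[97,54],"g":{"hu":85,"sf":18},"uso":[2,46]},"tjw":[[23,62,4],[97,1],{"qv":43,"t":24}],"ugw":{"ejk":[99,28,40,69],"igg":{"gk":37,"wt":62}}}
After op 2 (remove /tjw/2/qv): {"azc":[[27,4,54,51,44],[61,13,53,54,59,45],{"c":3,"viz":10,"ynm":26},{"cfr":0,"wob":12}],"nip":{"a":[56,58,94,50,2],"fh":[97,54],"g":{"hu":85,"sf":18},"uso":[2,46]},"tjw":[[23,62,4],[97,1],{"t":24}],"ugw":{"ejk":[99,28,40,69],"igg":{"gk":37,"wt":62}}}
After op 3 (replace /nip/uso 89): {"azc":[[27,4,54,51,44],[61,13,53,54,59,45],{"c":3,"viz":10,"ynm":26},{"cfr":0,"wob":12}],"nip":{"a":[56,58,94,50,2],"fh":[97,54],"g":{"hu":85,"sf":18},"uso":89},"tjw":[[23,62,4],[97,1],{"t":24}],"ugw":{"ejk":[99,28,40,69],"igg":{"gk":37,"wt":62}}}
After op 4 (replace /ugw/ejk/2 24): {"azc":[[27,4,54,51,44],[61,13,53,54,59,45],{"c":3,"viz":10,"ynm":26},{"cfr":0,"wob":12}],"nip":{"a":[56,58,94,50,2],"fh":[97,54],"g":{"hu":85,"sf":18},"uso":89},"tjw":[[23,62,4],[97,1],{"t":24}],"ugw":{"ejk":[99,28,24,69],"igg":{"gk":37,"wt":62}}}
After op 5 (replace /azc/1/3 11): {"azc":[[27,4,54,51,44],[61,13,53,11,59,45],{"c":3,"viz":10,"ynm":26},{"cfr":0,"wob":12}],"nip":{"a":[56,58,94,50,2],"fh":[97,54],"g":{"hu":85,"sf":18},"uso":89},"tjw":[[23,62,4],[97,1],{"t":24}],"ugw":{"ejk":[99,28,24,69],"igg":{"gk":37,"wt":62}}}
After op 6 (add /tjw/3 76): {"azc":[[27,4,54,51,44],[61,13,53,11,59,45],{"c":3,"viz":10,"ynm":26},{"cfr":0,"wob":12}],"nip":{"a":[56,58,94,50,2],"fh":[97,54],"g":{"hu":85,"sf":18},"uso":89},"tjw":[[23,62,4],[97,1],{"t":24},76],"ugw":{"ejk":[99,28,24,69],"igg":{"gk":37,"wt":62}}}
After op 7 (replace /tjw/2/t 45): {"azc":[[27,4,54,51,44],[61,13,53,11,59,45],{"c":3,"viz":10,"ynm":26},{"cfr":0,"wob":12}],"nip":{"a":[56,58,94,50,2],"fh":[97,54],"g":{"hu":85,"sf":18},"uso":89},"tjw":[[23,62,4],[97,1],{"t":45},76],"ugw":{"ejk":[99,28,24,69],"igg":{"gk":37,"wt":62}}}
Value at /tjw/2/t: 45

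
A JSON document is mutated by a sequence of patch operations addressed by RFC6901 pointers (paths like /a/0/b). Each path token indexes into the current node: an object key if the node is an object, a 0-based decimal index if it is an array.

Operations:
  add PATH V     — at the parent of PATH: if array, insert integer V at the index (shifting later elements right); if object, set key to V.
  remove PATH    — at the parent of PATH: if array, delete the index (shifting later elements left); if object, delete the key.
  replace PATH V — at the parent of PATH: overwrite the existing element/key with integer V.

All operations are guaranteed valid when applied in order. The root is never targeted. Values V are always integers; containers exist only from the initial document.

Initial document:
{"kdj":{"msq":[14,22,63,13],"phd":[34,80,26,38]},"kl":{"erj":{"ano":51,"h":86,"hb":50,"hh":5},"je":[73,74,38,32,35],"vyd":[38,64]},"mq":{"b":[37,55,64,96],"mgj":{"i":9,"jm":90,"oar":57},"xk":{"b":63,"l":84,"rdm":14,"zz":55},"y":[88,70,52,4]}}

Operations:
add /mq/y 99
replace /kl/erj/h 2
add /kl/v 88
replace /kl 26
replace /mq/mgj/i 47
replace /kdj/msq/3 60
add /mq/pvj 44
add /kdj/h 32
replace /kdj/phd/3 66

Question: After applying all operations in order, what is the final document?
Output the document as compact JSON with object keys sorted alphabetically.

After op 1 (add /mq/y 99): {"kdj":{"msq":[14,22,63,13],"phd":[34,80,26,38]},"kl":{"erj":{"ano":51,"h":86,"hb":50,"hh":5},"je":[73,74,38,32,35],"vyd":[38,64]},"mq":{"b":[37,55,64,96],"mgj":{"i":9,"jm":90,"oar":57},"xk":{"b":63,"l":84,"rdm":14,"zz":55},"y":99}}
After op 2 (replace /kl/erj/h 2): {"kdj":{"msq":[14,22,63,13],"phd":[34,80,26,38]},"kl":{"erj":{"ano":51,"h":2,"hb":50,"hh":5},"je":[73,74,38,32,35],"vyd":[38,64]},"mq":{"b":[37,55,64,96],"mgj":{"i":9,"jm":90,"oar":57},"xk":{"b":63,"l":84,"rdm":14,"zz":55},"y":99}}
After op 3 (add /kl/v 88): {"kdj":{"msq":[14,22,63,13],"phd":[34,80,26,38]},"kl":{"erj":{"ano":51,"h":2,"hb":50,"hh":5},"je":[73,74,38,32,35],"v":88,"vyd":[38,64]},"mq":{"b":[37,55,64,96],"mgj":{"i":9,"jm":90,"oar":57},"xk":{"b":63,"l":84,"rdm":14,"zz":55},"y":99}}
After op 4 (replace /kl 26): {"kdj":{"msq":[14,22,63,13],"phd":[34,80,26,38]},"kl":26,"mq":{"b":[37,55,64,96],"mgj":{"i":9,"jm":90,"oar":57},"xk":{"b":63,"l":84,"rdm":14,"zz":55},"y":99}}
After op 5 (replace /mq/mgj/i 47): {"kdj":{"msq":[14,22,63,13],"phd":[34,80,26,38]},"kl":26,"mq":{"b":[37,55,64,96],"mgj":{"i":47,"jm":90,"oar":57},"xk":{"b":63,"l":84,"rdm":14,"zz":55},"y":99}}
After op 6 (replace /kdj/msq/3 60): {"kdj":{"msq":[14,22,63,60],"phd":[34,80,26,38]},"kl":26,"mq":{"b":[37,55,64,96],"mgj":{"i":47,"jm":90,"oar":57},"xk":{"b":63,"l":84,"rdm":14,"zz":55},"y":99}}
After op 7 (add /mq/pvj 44): {"kdj":{"msq":[14,22,63,60],"phd":[34,80,26,38]},"kl":26,"mq":{"b":[37,55,64,96],"mgj":{"i":47,"jm":90,"oar":57},"pvj":44,"xk":{"b":63,"l":84,"rdm":14,"zz":55},"y":99}}
After op 8 (add /kdj/h 32): {"kdj":{"h":32,"msq":[14,22,63,60],"phd":[34,80,26,38]},"kl":26,"mq":{"b":[37,55,64,96],"mgj":{"i":47,"jm":90,"oar":57},"pvj":44,"xk":{"b":63,"l":84,"rdm":14,"zz":55},"y":99}}
After op 9 (replace /kdj/phd/3 66): {"kdj":{"h":32,"msq":[14,22,63,60],"phd":[34,80,26,66]},"kl":26,"mq":{"b":[37,55,64,96],"mgj":{"i":47,"jm":90,"oar":57},"pvj":44,"xk":{"b":63,"l":84,"rdm":14,"zz":55},"y":99}}

Answer: {"kdj":{"h":32,"msq":[14,22,63,60],"phd":[34,80,26,66]},"kl":26,"mq":{"b":[37,55,64,96],"mgj":{"i":47,"jm":90,"oar":57},"pvj":44,"xk":{"b":63,"l":84,"rdm":14,"zz":55},"y":99}}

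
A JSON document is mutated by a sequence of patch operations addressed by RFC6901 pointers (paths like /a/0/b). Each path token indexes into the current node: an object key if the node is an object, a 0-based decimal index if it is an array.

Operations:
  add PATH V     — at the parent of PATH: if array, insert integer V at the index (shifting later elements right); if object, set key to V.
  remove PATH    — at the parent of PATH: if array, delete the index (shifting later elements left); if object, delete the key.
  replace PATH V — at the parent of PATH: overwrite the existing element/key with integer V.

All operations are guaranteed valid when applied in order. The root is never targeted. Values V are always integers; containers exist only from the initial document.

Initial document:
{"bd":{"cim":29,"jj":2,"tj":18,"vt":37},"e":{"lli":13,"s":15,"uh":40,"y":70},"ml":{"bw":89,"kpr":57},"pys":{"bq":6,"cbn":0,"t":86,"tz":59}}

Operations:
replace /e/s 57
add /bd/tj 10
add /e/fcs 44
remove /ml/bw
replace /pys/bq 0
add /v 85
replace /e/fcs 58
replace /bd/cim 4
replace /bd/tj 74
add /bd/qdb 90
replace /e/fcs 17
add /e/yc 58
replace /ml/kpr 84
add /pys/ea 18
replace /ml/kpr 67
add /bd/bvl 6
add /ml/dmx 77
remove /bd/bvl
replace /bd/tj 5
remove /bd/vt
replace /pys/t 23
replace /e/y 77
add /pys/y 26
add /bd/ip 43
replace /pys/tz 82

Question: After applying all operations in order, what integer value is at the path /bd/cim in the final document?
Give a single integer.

Answer: 4

Derivation:
After op 1 (replace /e/s 57): {"bd":{"cim":29,"jj":2,"tj":18,"vt":37},"e":{"lli":13,"s":57,"uh":40,"y":70},"ml":{"bw":89,"kpr":57},"pys":{"bq":6,"cbn":0,"t":86,"tz":59}}
After op 2 (add /bd/tj 10): {"bd":{"cim":29,"jj":2,"tj":10,"vt":37},"e":{"lli":13,"s":57,"uh":40,"y":70},"ml":{"bw":89,"kpr":57},"pys":{"bq":6,"cbn":0,"t":86,"tz":59}}
After op 3 (add /e/fcs 44): {"bd":{"cim":29,"jj":2,"tj":10,"vt":37},"e":{"fcs":44,"lli":13,"s":57,"uh":40,"y":70},"ml":{"bw":89,"kpr":57},"pys":{"bq":6,"cbn":0,"t":86,"tz":59}}
After op 4 (remove /ml/bw): {"bd":{"cim":29,"jj":2,"tj":10,"vt":37},"e":{"fcs":44,"lli":13,"s":57,"uh":40,"y":70},"ml":{"kpr":57},"pys":{"bq":6,"cbn":0,"t":86,"tz":59}}
After op 5 (replace /pys/bq 0): {"bd":{"cim":29,"jj":2,"tj":10,"vt":37},"e":{"fcs":44,"lli":13,"s":57,"uh":40,"y":70},"ml":{"kpr":57},"pys":{"bq":0,"cbn":0,"t":86,"tz":59}}
After op 6 (add /v 85): {"bd":{"cim":29,"jj":2,"tj":10,"vt":37},"e":{"fcs":44,"lli":13,"s":57,"uh":40,"y":70},"ml":{"kpr":57},"pys":{"bq":0,"cbn":0,"t":86,"tz":59},"v":85}
After op 7 (replace /e/fcs 58): {"bd":{"cim":29,"jj":2,"tj":10,"vt":37},"e":{"fcs":58,"lli":13,"s":57,"uh":40,"y":70},"ml":{"kpr":57},"pys":{"bq":0,"cbn":0,"t":86,"tz":59},"v":85}
After op 8 (replace /bd/cim 4): {"bd":{"cim":4,"jj":2,"tj":10,"vt":37},"e":{"fcs":58,"lli":13,"s":57,"uh":40,"y":70},"ml":{"kpr":57},"pys":{"bq":0,"cbn":0,"t":86,"tz":59},"v":85}
After op 9 (replace /bd/tj 74): {"bd":{"cim":4,"jj":2,"tj":74,"vt":37},"e":{"fcs":58,"lli":13,"s":57,"uh":40,"y":70},"ml":{"kpr":57},"pys":{"bq":0,"cbn":0,"t":86,"tz":59},"v":85}
After op 10 (add /bd/qdb 90): {"bd":{"cim":4,"jj":2,"qdb":90,"tj":74,"vt":37},"e":{"fcs":58,"lli":13,"s":57,"uh":40,"y":70},"ml":{"kpr":57},"pys":{"bq":0,"cbn":0,"t":86,"tz":59},"v":85}
After op 11 (replace /e/fcs 17): {"bd":{"cim":4,"jj":2,"qdb":90,"tj":74,"vt":37},"e":{"fcs":17,"lli":13,"s":57,"uh":40,"y":70},"ml":{"kpr":57},"pys":{"bq":0,"cbn":0,"t":86,"tz":59},"v":85}
After op 12 (add /e/yc 58): {"bd":{"cim":4,"jj":2,"qdb":90,"tj":74,"vt":37},"e":{"fcs":17,"lli":13,"s":57,"uh":40,"y":70,"yc":58},"ml":{"kpr":57},"pys":{"bq":0,"cbn":0,"t":86,"tz":59},"v":85}
After op 13 (replace /ml/kpr 84): {"bd":{"cim":4,"jj":2,"qdb":90,"tj":74,"vt":37},"e":{"fcs":17,"lli":13,"s":57,"uh":40,"y":70,"yc":58},"ml":{"kpr":84},"pys":{"bq":0,"cbn":0,"t":86,"tz":59},"v":85}
After op 14 (add /pys/ea 18): {"bd":{"cim":4,"jj":2,"qdb":90,"tj":74,"vt":37},"e":{"fcs":17,"lli":13,"s":57,"uh":40,"y":70,"yc":58},"ml":{"kpr":84},"pys":{"bq":0,"cbn":0,"ea":18,"t":86,"tz":59},"v":85}
After op 15 (replace /ml/kpr 67): {"bd":{"cim":4,"jj":2,"qdb":90,"tj":74,"vt":37},"e":{"fcs":17,"lli":13,"s":57,"uh":40,"y":70,"yc":58},"ml":{"kpr":67},"pys":{"bq":0,"cbn":0,"ea":18,"t":86,"tz":59},"v":85}
After op 16 (add /bd/bvl 6): {"bd":{"bvl":6,"cim":4,"jj":2,"qdb":90,"tj":74,"vt":37},"e":{"fcs":17,"lli":13,"s":57,"uh":40,"y":70,"yc":58},"ml":{"kpr":67},"pys":{"bq":0,"cbn":0,"ea":18,"t":86,"tz":59},"v":85}
After op 17 (add /ml/dmx 77): {"bd":{"bvl":6,"cim":4,"jj":2,"qdb":90,"tj":74,"vt":37},"e":{"fcs":17,"lli":13,"s":57,"uh":40,"y":70,"yc":58},"ml":{"dmx":77,"kpr":67},"pys":{"bq":0,"cbn":0,"ea":18,"t":86,"tz":59},"v":85}
After op 18 (remove /bd/bvl): {"bd":{"cim":4,"jj":2,"qdb":90,"tj":74,"vt":37},"e":{"fcs":17,"lli":13,"s":57,"uh":40,"y":70,"yc":58},"ml":{"dmx":77,"kpr":67},"pys":{"bq":0,"cbn":0,"ea":18,"t":86,"tz":59},"v":85}
After op 19 (replace /bd/tj 5): {"bd":{"cim":4,"jj":2,"qdb":90,"tj":5,"vt":37},"e":{"fcs":17,"lli":13,"s":57,"uh":40,"y":70,"yc":58},"ml":{"dmx":77,"kpr":67},"pys":{"bq":0,"cbn":0,"ea":18,"t":86,"tz":59},"v":85}
After op 20 (remove /bd/vt): {"bd":{"cim":4,"jj":2,"qdb":90,"tj":5},"e":{"fcs":17,"lli":13,"s":57,"uh":40,"y":70,"yc":58},"ml":{"dmx":77,"kpr":67},"pys":{"bq":0,"cbn":0,"ea":18,"t":86,"tz":59},"v":85}
After op 21 (replace /pys/t 23): {"bd":{"cim":4,"jj":2,"qdb":90,"tj":5},"e":{"fcs":17,"lli":13,"s":57,"uh":40,"y":70,"yc":58},"ml":{"dmx":77,"kpr":67},"pys":{"bq":0,"cbn":0,"ea":18,"t":23,"tz":59},"v":85}
After op 22 (replace /e/y 77): {"bd":{"cim":4,"jj":2,"qdb":90,"tj":5},"e":{"fcs":17,"lli":13,"s":57,"uh":40,"y":77,"yc":58},"ml":{"dmx":77,"kpr":67},"pys":{"bq":0,"cbn":0,"ea":18,"t":23,"tz":59},"v":85}
After op 23 (add /pys/y 26): {"bd":{"cim":4,"jj":2,"qdb":90,"tj":5},"e":{"fcs":17,"lli":13,"s":57,"uh":40,"y":77,"yc":58},"ml":{"dmx":77,"kpr":67},"pys":{"bq":0,"cbn":0,"ea":18,"t":23,"tz":59,"y":26},"v":85}
After op 24 (add /bd/ip 43): {"bd":{"cim":4,"ip":43,"jj":2,"qdb":90,"tj":5},"e":{"fcs":17,"lli":13,"s":57,"uh":40,"y":77,"yc":58},"ml":{"dmx":77,"kpr":67},"pys":{"bq":0,"cbn":0,"ea":18,"t":23,"tz":59,"y":26},"v":85}
After op 25 (replace /pys/tz 82): {"bd":{"cim":4,"ip":43,"jj":2,"qdb":90,"tj":5},"e":{"fcs":17,"lli":13,"s":57,"uh":40,"y":77,"yc":58},"ml":{"dmx":77,"kpr":67},"pys":{"bq":0,"cbn":0,"ea":18,"t":23,"tz":82,"y":26},"v":85}
Value at /bd/cim: 4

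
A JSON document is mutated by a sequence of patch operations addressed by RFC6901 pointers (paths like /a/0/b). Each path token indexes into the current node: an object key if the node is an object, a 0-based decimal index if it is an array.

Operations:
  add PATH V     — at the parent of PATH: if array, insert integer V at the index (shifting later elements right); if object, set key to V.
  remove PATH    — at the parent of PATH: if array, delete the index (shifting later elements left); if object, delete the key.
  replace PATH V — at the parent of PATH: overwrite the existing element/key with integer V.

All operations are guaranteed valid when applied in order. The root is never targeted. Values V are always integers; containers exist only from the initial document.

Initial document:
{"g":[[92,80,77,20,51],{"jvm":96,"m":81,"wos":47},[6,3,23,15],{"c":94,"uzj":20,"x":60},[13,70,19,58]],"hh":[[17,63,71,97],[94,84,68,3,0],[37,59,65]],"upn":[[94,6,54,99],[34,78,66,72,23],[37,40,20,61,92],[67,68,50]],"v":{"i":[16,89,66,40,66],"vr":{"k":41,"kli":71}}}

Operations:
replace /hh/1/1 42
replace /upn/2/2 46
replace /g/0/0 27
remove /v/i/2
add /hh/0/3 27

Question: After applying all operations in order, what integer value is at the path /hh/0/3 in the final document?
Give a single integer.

Answer: 27

Derivation:
After op 1 (replace /hh/1/1 42): {"g":[[92,80,77,20,51],{"jvm":96,"m":81,"wos":47},[6,3,23,15],{"c":94,"uzj":20,"x":60},[13,70,19,58]],"hh":[[17,63,71,97],[94,42,68,3,0],[37,59,65]],"upn":[[94,6,54,99],[34,78,66,72,23],[37,40,20,61,92],[67,68,50]],"v":{"i":[16,89,66,40,66],"vr":{"k":41,"kli":71}}}
After op 2 (replace /upn/2/2 46): {"g":[[92,80,77,20,51],{"jvm":96,"m":81,"wos":47},[6,3,23,15],{"c":94,"uzj":20,"x":60},[13,70,19,58]],"hh":[[17,63,71,97],[94,42,68,3,0],[37,59,65]],"upn":[[94,6,54,99],[34,78,66,72,23],[37,40,46,61,92],[67,68,50]],"v":{"i":[16,89,66,40,66],"vr":{"k":41,"kli":71}}}
After op 3 (replace /g/0/0 27): {"g":[[27,80,77,20,51],{"jvm":96,"m":81,"wos":47},[6,3,23,15],{"c":94,"uzj":20,"x":60},[13,70,19,58]],"hh":[[17,63,71,97],[94,42,68,3,0],[37,59,65]],"upn":[[94,6,54,99],[34,78,66,72,23],[37,40,46,61,92],[67,68,50]],"v":{"i":[16,89,66,40,66],"vr":{"k":41,"kli":71}}}
After op 4 (remove /v/i/2): {"g":[[27,80,77,20,51],{"jvm":96,"m":81,"wos":47},[6,3,23,15],{"c":94,"uzj":20,"x":60},[13,70,19,58]],"hh":[[17,63,71,97],[94,42,68,3,0],[37,59,65]],"upn":[[94,6,54,99],[34,78,66,72,23],[37,40,46,61,92],[67,68,50]],"v":{"i":[16,89,40,66],"vr":{"k":41,"kli":71}}}
After op 5 (add /hh/0/3 27): {"g":[[27,80,77,20,51],{"jvm":96,"m":81,"wos":47},[6,3,23,15],{"c":94,"uzj":20,"x":60},[13,70,19,58]],"hh":[[17,63,71,27,97],[94,42,68,3,0],[37,59,65]],"upn":[[94,6,54,99],[34,78,66,72,23],[37,40,46,61,92],[67,68,50]],"v":{"i":[16,89,40,66],"vr":{"k":41,"kli":71}}}
Value at /hh/0/3: 27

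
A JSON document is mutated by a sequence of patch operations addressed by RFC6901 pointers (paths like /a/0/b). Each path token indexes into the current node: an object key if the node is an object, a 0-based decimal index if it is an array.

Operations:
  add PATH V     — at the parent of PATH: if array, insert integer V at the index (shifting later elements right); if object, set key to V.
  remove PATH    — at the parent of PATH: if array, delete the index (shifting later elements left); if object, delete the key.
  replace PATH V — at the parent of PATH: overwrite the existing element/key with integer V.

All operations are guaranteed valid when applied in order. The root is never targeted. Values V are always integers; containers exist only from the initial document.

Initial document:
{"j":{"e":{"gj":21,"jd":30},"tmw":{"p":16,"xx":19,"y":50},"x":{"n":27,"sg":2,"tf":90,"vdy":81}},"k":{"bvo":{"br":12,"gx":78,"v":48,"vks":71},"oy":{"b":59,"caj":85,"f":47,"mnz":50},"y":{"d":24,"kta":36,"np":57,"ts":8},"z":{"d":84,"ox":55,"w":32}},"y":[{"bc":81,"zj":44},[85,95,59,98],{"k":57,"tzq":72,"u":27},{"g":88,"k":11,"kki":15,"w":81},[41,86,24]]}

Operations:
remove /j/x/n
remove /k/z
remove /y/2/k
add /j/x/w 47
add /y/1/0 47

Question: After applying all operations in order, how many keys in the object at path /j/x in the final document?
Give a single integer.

Answer: 4

Derivation:
After op 1 (remove /j/x/n): {"j":{"e":{"gj":21,"jd":30},"tmw":{"p":16,"xx":19,"y":50},"x":{"sg":2,"tf":90,"vdy":81}},"k":{"bvo":{"br":12,"gx":78,"v":48,"vks":71},"oy":{"b":59,"caj":85,"f":47,"mnz":50},"y":{"d":24,"kta":36,"np":57,"ts":8},"z":{"d":84,"ox":55,"w":32}},"y":[{"bc":81,"zj":44},[85,95,59,98],{"k":57,"tzq":72,"u":27},{"g":88,"k":11,"kki":15,"w":81},[41,86,24]]}
After op 2 (remove /k/z): {"j":{"e":{"gj":21,"jd":30},"tmw":{"p":16,"xx":19,"y":50},"x":{"sg":2,"tf":90,"vdy":81}},"k":{"bvo":{"br":12,"gx":78,"v":48,"vks":71},"oy":{"b":59,"caj":85,"f":47,"mnz":50},"y":{"d":24,"kta":36,"np":57,"ts":8}},"y":[{"bc":81,"zj":44},[85,95,59,98],{"k":57,"tzq":72,"u":27},{"g":88,"k":11,"kki":15,"w":81},[41,86,24]]}
After op 3 (remove /y/2/k): {"j":{"e":{"gj":21,"jd":30},"tmw":{"p":16,"xx":19,"y":50},"x":{"sg":2,"tf":90,"vdy":81}},"k":{"bvo":{"br":12,"gx":78,"v":48,"vks":71},"oy":{"b":59,"caj":85,"f":47,"mnz":50},"y":{"d":24,"kta":36,"np":57,"ts":8}},"y":[{"bc":81,"zj":44},[85,95,59,98],{"tzq":72,"u":27},{"g":88,"k":11,"kki":15,"w":81},[41,86,24]]}
After op 4 (add /j/x/w 47): {"j":{"e":{"gj":21,"jd":30},"tmw":{"p":16,"xx":19,"y":50},"x":{"sg":2,"tf":90,"vdy":81,"w":47}},"k":{"bvo":{"br":12,"gx":78,"v":48,"vks":71},"oy":{"b":59,"caj":85,"f":47,"mnz":50},"y":{"d":24,"kta":36,"np":57,"ts":8}},"y":[{"bc":81,"zj":44},[85,95,59,98],{"tzq":72,"u":27},{"g":88,"k":11,"kki":15,"w":81},[41,86,24]]}
After op 5 (add /y/1/0 47): {"j":{"e":{"gj":21,"jd":30},"tmw":{"p":16,"xx":19,"y":50},"x":{"sg":2,"tf":90,"vdy":81,"w":47}},"k":{"bvo":{"br":12,"gx":78,"v":48,"vks":71},"oy":{"b":59,"caj":85,"f":47,"mnz":50},"y":{"d":24,"kta":36,"np":57,"ts":8}},"y":[{"bc":81,"zj":44},[47,85,95,59,98],{"tzq":72,"u":27},{"g":88,"k":11,"kki":15,"w":81},[41,86,24]]}
Size at path /j/x: 4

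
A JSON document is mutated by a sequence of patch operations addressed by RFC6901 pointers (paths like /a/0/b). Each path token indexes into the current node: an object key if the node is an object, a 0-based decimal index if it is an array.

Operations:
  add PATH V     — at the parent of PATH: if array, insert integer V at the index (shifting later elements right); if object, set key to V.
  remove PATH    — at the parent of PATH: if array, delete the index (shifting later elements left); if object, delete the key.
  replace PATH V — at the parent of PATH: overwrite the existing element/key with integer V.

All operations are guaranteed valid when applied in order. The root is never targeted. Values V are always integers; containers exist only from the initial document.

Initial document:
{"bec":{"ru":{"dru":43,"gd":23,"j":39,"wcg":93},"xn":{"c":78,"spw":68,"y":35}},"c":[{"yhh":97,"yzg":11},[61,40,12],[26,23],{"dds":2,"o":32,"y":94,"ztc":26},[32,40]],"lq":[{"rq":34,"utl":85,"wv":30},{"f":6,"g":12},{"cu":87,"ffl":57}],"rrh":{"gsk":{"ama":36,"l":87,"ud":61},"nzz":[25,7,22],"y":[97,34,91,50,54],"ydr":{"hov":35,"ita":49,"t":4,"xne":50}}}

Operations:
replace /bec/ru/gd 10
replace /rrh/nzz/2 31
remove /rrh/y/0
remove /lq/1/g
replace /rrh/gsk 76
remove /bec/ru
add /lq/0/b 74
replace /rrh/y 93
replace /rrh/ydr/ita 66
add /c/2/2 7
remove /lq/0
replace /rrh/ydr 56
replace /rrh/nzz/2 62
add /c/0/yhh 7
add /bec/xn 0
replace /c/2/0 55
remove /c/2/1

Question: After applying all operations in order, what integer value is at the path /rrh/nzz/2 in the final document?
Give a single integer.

After op 1 (replace /bec/ru/gd 10): {"bec":{"ru":{"dru":43,"gd":10,"j":39,"wcg":93},"xn":{"c":78,"spw":68,"y":35}},"c":[{"yhh":97,"yzg":11},[61,40,12],[26,23],{"dds":2,"o":32,"y":94,"ztc":26},[32,40]],"lq":[{"rq":34,"utl":85,"wv":30},{"f":6,"g":12},{"cu":87,"ffl":57}],"rrh":{"gsk":{"ama":36,"l":87,"ud":61},"nzz":[25,7,22],"y":[97,34,91,50,54],"ydr":{"hov":35,"ita":49,"t":4,"xne":50}}}
After op 2 (replace /rrh/nzz/2 31): {"bec":{"ru":{"dru":43,"gd":10,"j":39,"wcg":93},"xn":{"c":78,"spw":68,"y":35}},"c":[{"yhh":97,"yzg":11},[61,40,12],[26,23],{"dds":2,"o":32,"y":94,"ztc":26},[32,40]],"lq":[{"rq":34,"utl":85,"wv":30},{"f":6,"g":12},{"cu":87,"ffl":57}],"rrh":{"gsk":{"ama":36,"l":87,"ud":61},"nzz":[25,7,31],"y":[97,34,91,50,54],"ydr":{"hov":35,"ita":49,"t":4,"xne":50}}}
After op 3 (remove /rrh/y/0): {"bec":{"ru":{"dru":43,"gd":10,"j":39,"wcg":93},"xn":{"c":78,"spw":68,"y":35}},"c":[{"yhh":97,"yzg":11},[61,40,12],[26,23],{"dds":2,"o":32,"y":94,"ztc":26},[32,40]],"lq":[{"rq":34,"utl":85,"wv":30},{"f":6,"g":12},{"cu":87,"ffl":57}],"rrh":{"gsk":{"ama":36,"l":87,"ud":61},"nzz":[25,7,31],"y":[34,91,50,54],"ydr":{"hov":35,"ita":49,"t":4,"xne":50}}}
After op 4 (remove /lq/1/g): {"bec":{"ru":{"dru":43,"gd":10,"j":39,"wcg":93},"xn":{"c":78,"spw":68,"y":35}},"c":[{"yhh":97,"yzg":11},[61,40,12],[26,23],{"dds":2,"o":32,"y":94,"ztc":26},[32,40]],"lq":[{"rq":34,"utl":85,"wv":30},{"f":6},{"cu":87,"ffl":57}],"rrh":{"gsk":{"ama":36,"l":87,"ud":61},"nzz":[25,7,31],"y":[34,91,50,54],"ydr":{"hov":35,"ita":49,"t":4,"xne":50}}}
After op 5 (replace /rrh/gsk 76): {"bec":{"ru":{"dru":43,"gd":10,"j":39,"wcg":93},"xn":{"c":78,"spw":68,"y":35}},"c":[{"yhh":97,"yzg":11},[61,40,12],[26,23],{"dds":2,"o":32,"y":94,"ztc":26},[32,40]],"lq":[{"rq":34,"utl":85,"wv":30},{"f":6},{"cu":87,"ffl":57}],"rrh":{"gsk":76,"nzz":[25,7,31],"y":[34,91,50,54],"ydr":{"hov":35,"ita":49,"t":4,"xne":50}}}
After op 6 (remove /bec/ru): {"bec":{"xn":{"c":78,"spw":68,"y":35}},"c":[{"yhh":97,"yzg":11},[61,40,12],[26,23],{"dds":2,"o":32,"y":94,"ztc":26},[32,40]],"lq":[{"rq":34,"utl":85,"wv":30},{"f":6},{"cu":87,"ffl":57}],"rrh":{"gsk":76,"nzz":[25,7,31],"y":[34,91,50,54],"ydr":{"hov":35,"ita":49,"t":4,"xne":50}}}
After op 7 (add /lq/0/b 74): {"bec":{"xn":{"c":78,"spw":68,"y":35}},"c":[{"yhh":97,"yzg":11},[61,40,12],[26,23],{"dds":2,"o":32,"y":94,"ztc":26},[32,40]],"lq":[{"b":74,"rq":34,"utl":85,"wv":30},{"f":6},{"cu":87,"ffl":57}],"rrh":{"gsk":76,"nzz":[25,7,31],"y":[34,91,50,54],"ydr":{"hov":35,"ita":49,"t":4,"xne":50}}}
After op 8 (replace /rrh/y 93): {"bec":{"xn":{"c":78,"spw":68,"y":35}},"c":[{"yhh":97,"yzg":11},[61,40,12],[26,23],{"dds":2,"o":32,"y":94,"ztc":26},[32,40]],"lq":[{"b":74,"rq":34,"utl":85,"wv":30},{"f":6},{"cu":87,"ffl":57}],"rrh":{"gsk":76,"nzz":[25,7,31],"y":93,"ydr":{"hov":35,"ita":49,"t":4,"xne":50}}}
After op 9 (replace /rrh/ydr/ita 66): {"bec":{"xn":{"c":78,"spw":68,"y":35}},"c":[{"yhh":97,"yzg":11},[61,40,12],[26,23],{"dds":2,"o":32,"y":94,"ztc":26},[32,40]],"lq":[{"b":74,"rq":34,"utl":85,"wv":30},{"f":6},{"cu":87,"ffl":57}],"rrh":{"gsk":76,"nzz":[25,7,31],"y":93,"ydr":{"hov":35,"ita":66,"t":4,"xne":50}}}
After op 10 (add /c/2/2 7): {"bec":{"xn":{"c":78,"spw":68,"y":35}},"c":[{"yhh":97,"yzg":11},[61,40,12],[26,23,7],{"dds":2,"o":32,"y":94,"ztc":26},[32,40]],"lq":[{"b":74,"rq":34,"utl":85,"wv":30},{"f":6},{"cu":87,"ffl":57}],"rrh":{"gsk":76,"nzz":[25,7,31],"y":93,"ydr":{"hov":35,"ita":66,"t":4,"xne":50}}}
After op 11 (remove /lq/0): {"bec":{"xn":{"c":78,"spw":68,"y":35}},"c":[{"yhh":97,"yzg":11},[61,40,12],[26,23,7],{"dds":2,"o":32,"y":94,"ztc":26},[32,40]],"lq":[{"f":6},{"cu":87,"ffl":57}],"rrh":{"gsk":76,"nzz":[25,7,31],"y":93,"ydr":{"hov":35,"ita":66,"t":4,"xne":50}}}
After op 12 (replace /rrh/ydr 56): {"bec":{"xn":{"c":78,"spw":68,"y":35}},"c":[{"yhh":97,"yzg":11},[61,40,12],[26,23,7],{"dds":2,"o":32,"y":94,"ztc":26},[32,40]],"lq":[{"f":6},{"cu":87,"ffl":57}],"rrh":{"gsk":76,"nzz":[25,7,31],"y":93,"ydr":56}}
After op 13 (replace /rrh/nzz/2 62): {"bec":{"xn":{"c":78,"spw":68,"y":35}},"c":[{"yhh":97,"yzg":11},[61,40,12],[26,23,7],{"dds":2,"o":32,"y":94,"ztc":26},[32,40]],"lq":[{"f":6},{"cu":87,"ffl":57}],"rrh":{"gsk":76,"nzz":[25,7,62],"y":93,"ydr":56}}
After op 14 (add /c/0/yhh 7): {"bec":{"xn":{"c":78,"spw":68,"y":35}},"c":[{"yhh":7,"yzg":11},[61,40,12],[26,23,7],{"dds":2,"o":32,"y":94,"ztc":26},[32,40]],"lq":[{"f":6},{"cu":87,"ffl":57}],"rrh":{"gsk":76,"nzz":[25,7,62],"y":93,"ydr":56}}
After op 15 (add /bec/xn 0): {"bec":{"xn":0},"c":[{"yhh":7,"yzg":11},[61,40,12],[26,23,7],{"dds":2,"o":32,"y":94,"ztc":26},[32,40]],"lq":[{"f":6},{"cu":87,"ffl":57}],"rrh":{"gsk":76,"nzz":[25,7,62],"y":93,"ydr":56}}
After op 16 (replace /c/2/0 55): {"bec":{"xn":0},"c":[{"yhh":7,"yzg":11},[61,40,12],[55,23,7],{"dds":2,"o":32,"y":94,"ztc":26},[32,40]],"lq":[{"f":6},{"cu":87,"ffl":57}],"rrh":{"gsk":76,"nzz":[25,7,62],"y":93,"ydr":56}}
After op 17 (remove /c/2/1): {"bec":{"xn":0},"c":[{"yhh":7,"yzg":11},[61,40,12],[55,7],{"dds":2,"o":32,"y":94,"ztc":26},[32,40]],"lq":[{"f":6},{"cu":87,"ffl":57}],"rrh":{"gsk":76,"nzz":[25,7,62],"y":93,"ydr":56}}
Value at /rrh/nzz/2: 62

Answer: 62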